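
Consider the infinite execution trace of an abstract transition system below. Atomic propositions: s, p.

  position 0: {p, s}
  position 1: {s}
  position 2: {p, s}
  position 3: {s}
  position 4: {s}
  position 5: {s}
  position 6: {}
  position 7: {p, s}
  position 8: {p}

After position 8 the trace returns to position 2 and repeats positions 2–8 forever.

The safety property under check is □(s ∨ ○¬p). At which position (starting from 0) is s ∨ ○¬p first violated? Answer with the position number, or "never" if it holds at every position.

6

Check s ∨ ○¬p at each position in order: 0 ✓, 1 ✓, 2 ✓, 3 ✓, 4 ✓, 5 ✓.
At position 6 the labels are {} and the next position 7 has {p, s}, so s ∨ ○¬p is false there. This is the first violation.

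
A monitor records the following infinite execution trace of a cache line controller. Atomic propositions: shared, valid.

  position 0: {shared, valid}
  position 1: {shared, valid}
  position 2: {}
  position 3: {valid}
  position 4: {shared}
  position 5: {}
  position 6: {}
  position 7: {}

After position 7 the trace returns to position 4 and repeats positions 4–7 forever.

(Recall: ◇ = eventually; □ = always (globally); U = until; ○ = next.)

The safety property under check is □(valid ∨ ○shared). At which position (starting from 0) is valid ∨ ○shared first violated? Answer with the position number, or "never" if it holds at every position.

Check valid ∨ ○shared at each position in order: 0 ✓, 1 ✓.
At position 2 the labels are {} and the next position 3 has {valid}, so valid ∨ ○shared is false there. This is the first violation.

2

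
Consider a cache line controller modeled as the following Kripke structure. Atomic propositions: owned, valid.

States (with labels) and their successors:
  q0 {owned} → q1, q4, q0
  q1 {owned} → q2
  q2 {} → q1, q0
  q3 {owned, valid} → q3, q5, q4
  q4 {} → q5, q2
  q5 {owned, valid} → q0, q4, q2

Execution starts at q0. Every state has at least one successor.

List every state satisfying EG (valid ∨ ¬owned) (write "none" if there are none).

{q3, q4, q5}

States satisfying valid ∨ ¬owned: {q2, q3, q4, q5}.
States satisfying EG (valid ∨ ¬owned): {q3, q4, q5}.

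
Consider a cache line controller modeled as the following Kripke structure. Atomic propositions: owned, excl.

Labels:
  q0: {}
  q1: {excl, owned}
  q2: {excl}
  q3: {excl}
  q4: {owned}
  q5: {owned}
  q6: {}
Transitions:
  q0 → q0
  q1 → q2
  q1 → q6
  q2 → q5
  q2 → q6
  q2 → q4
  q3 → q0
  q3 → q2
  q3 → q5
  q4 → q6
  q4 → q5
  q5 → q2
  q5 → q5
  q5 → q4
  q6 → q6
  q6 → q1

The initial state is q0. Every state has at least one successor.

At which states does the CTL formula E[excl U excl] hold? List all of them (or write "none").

States satisfying excl: {q1, q2, q3}.
States satisfying E[excl U excl]: {q1, q2, q3}.

{q1, q2, q3}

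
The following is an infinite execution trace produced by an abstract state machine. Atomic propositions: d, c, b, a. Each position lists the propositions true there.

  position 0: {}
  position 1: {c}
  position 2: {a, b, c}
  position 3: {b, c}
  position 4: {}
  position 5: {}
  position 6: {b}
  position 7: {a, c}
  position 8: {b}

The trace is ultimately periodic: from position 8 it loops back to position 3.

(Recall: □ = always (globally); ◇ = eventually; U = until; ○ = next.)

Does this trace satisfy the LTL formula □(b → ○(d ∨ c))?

Violated

b → ○(d ∨ c) must hold at every position from 0 onward. It fails at position 3, so □(b → ○(d ∨ c)) is false.
Positions where b holds: 2, 3, 6, 8.
Check ○(d ∨ c) at each: 2→ok, 3→fails, 6→ok, 8→ok.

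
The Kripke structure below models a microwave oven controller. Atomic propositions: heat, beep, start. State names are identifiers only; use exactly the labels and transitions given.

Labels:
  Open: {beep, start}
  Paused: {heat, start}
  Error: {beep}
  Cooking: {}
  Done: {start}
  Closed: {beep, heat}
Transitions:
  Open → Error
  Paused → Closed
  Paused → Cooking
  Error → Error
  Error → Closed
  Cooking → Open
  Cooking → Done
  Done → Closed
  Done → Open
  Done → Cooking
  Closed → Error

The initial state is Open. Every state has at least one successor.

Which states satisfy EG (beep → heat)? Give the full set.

States satisfying beep → heat: {Paused, Cooking, Done, Closed}.
States satisfying EG (beep → heat): {Paused, Cooking, Done}.

{Paused, Cooking, Done}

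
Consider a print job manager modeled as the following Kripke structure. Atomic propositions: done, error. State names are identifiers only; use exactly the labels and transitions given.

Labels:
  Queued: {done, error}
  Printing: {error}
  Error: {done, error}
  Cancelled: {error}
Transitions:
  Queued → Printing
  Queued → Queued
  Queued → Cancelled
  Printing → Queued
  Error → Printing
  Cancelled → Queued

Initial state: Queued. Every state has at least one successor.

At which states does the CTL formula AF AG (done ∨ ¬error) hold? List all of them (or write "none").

States satisfying AG (done ∨ ¬error): ∅.
States satisfying AF AG (done ∨ ¬error): ∅.

none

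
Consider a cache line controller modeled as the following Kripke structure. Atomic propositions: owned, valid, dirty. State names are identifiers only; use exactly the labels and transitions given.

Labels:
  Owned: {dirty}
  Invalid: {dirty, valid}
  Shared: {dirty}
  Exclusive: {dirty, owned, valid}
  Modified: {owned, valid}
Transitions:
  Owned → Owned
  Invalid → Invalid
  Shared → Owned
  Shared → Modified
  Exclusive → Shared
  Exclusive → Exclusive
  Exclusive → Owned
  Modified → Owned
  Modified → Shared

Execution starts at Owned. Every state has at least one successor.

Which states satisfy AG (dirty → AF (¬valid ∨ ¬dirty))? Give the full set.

{Owned, Shared, Modified}

States satisfying dirty → AF (¬valid ∨ ¬dirty): {Owned, Shared, Modified}.
States satisfying AG (dirty → AF (¬valid ∨ ¬dirty)): {Owned, Shared, Modified}.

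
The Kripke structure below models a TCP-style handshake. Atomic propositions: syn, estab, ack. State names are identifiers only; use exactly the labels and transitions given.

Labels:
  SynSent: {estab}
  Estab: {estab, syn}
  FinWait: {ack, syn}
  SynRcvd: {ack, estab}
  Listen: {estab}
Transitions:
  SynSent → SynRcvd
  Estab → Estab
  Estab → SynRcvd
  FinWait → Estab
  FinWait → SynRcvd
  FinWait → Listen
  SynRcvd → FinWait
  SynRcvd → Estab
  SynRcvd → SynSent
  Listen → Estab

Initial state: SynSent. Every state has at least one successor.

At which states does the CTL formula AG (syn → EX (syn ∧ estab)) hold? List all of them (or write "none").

{SynSent, Estab, FinWait, SynRcvd, Listen}

States satisfying syn → EX (syn ∧ estab): {SynSent, Estab, FinWait, SynRcvd, Listen}.
States satisfying AG (syn → EX (syn ∧ estab)): {SynSent, Estab, FinWait, SynRcvd, Listen}.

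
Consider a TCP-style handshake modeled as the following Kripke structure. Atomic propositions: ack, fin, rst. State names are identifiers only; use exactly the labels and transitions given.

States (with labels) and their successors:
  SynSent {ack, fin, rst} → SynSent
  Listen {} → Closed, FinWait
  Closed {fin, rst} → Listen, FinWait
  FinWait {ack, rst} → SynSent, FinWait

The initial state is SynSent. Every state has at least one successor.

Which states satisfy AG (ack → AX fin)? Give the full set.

{SynSent}

States satisfying ack → AX fin: {SynSent, Listen, Closed}.
States satisfying AG (ack → AX fin): {SynSent}.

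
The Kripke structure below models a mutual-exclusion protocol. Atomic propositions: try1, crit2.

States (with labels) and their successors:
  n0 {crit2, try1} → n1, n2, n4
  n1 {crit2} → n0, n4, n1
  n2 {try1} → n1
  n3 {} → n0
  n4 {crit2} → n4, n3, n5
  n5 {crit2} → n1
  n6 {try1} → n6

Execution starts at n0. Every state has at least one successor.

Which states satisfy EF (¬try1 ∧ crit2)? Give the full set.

States satisfying ¬try1 ∧ crit2: {n1, n4, n5}.
States satisfying EF (¬try1 ∧ crit2): {n0, n1, n2, n3, n4, n5}.

{n0, n1, n2, n3, n4, n5}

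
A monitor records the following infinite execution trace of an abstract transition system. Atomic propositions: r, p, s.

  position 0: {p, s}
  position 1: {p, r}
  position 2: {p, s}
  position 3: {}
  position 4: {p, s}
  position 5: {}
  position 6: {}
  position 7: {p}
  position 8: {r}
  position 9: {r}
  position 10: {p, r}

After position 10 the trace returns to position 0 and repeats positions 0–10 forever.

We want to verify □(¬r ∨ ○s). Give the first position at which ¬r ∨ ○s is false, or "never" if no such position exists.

Check ¬r ∨ ○s at each position in order: 0 ✓, 1 ✓, 2 ✓, 3 ✓, 4 ✓, 5 ✓, 6 ✓, 7 ✓.
At position 8 the labels are {r} and the next position 9 has {r}, so ¬r ∨ ○s is false there. This is the first violation.

8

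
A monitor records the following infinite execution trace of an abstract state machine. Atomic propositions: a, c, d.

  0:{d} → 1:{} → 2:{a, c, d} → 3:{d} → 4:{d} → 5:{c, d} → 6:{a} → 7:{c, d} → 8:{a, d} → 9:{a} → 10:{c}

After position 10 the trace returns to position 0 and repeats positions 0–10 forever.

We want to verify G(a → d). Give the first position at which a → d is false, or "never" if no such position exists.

Check a → d at each position in order: 0 ✓, 1 ✓, 2 ✓, 3 ✓, 4 ✓, 5 ✓.
At position 6 the labels are {a}, so a → d is false there. This is the first violation.

6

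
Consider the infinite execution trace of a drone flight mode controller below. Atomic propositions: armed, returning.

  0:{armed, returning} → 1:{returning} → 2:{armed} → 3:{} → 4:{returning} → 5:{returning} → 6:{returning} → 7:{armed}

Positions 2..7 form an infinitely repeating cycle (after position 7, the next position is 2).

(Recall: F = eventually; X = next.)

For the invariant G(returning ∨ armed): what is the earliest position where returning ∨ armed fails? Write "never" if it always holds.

3

Check returning ∨ armed at each position in order: 0 ✓, 1 ✓, 2 ✓.
At position 3 the labels are {}, so returning ∨ armed is false there. This is the first violation.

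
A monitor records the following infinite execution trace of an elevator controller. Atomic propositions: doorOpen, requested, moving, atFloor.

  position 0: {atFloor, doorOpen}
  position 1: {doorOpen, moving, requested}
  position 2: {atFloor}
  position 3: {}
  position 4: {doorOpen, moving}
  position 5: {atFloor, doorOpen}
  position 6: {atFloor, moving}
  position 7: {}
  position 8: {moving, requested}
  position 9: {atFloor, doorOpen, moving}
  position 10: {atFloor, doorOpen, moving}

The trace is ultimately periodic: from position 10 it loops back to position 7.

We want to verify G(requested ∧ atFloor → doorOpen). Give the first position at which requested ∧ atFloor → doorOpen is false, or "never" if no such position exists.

never

requested ∧ atFloor → doorOpen holds at every position 0..10, and those are all the positions the trace ever visits, so the invariant G(requested ∧ atFloor → doorOpen) is never violated.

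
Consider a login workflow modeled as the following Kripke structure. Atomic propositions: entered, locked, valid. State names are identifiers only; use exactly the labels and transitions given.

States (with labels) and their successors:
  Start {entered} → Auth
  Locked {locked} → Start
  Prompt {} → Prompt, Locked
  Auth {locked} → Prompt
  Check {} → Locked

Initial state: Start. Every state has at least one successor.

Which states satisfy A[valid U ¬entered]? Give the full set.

States satisfying valid: ∅.
States satisfying ¬entered: {Locked, Prompt, Auth, Check}.
States satisfying A[valid U ¬entered]: {Locked, Prompt, Auth, Check}.

{Locked, Prompt, Auth, Check}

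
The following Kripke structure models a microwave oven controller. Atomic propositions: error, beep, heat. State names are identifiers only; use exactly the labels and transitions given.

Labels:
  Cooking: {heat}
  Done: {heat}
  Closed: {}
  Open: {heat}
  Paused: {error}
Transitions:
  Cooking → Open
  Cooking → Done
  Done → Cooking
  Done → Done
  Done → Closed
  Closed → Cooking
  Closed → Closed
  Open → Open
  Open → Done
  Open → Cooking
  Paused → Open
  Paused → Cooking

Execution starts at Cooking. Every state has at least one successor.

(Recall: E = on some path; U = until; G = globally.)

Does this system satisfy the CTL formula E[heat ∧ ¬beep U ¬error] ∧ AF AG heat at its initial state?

Does not hold

States satisfying heat ∧ ¬beep: {Cooking, Done, Open}.
States satisfying ¬error: {Cooking, Done, Closed, Open}.
States satisfying E[heat ∧ ¬beep U ¬error]: {Cooking, Done, Closed, Open}.
States satisfying AG heat: ∅.
States satisfying AF AG heat: ∅.
States satisfying E[heat ∧ ¬beep U ¬error] ∧ AF AG heat: ∅.
Cooking ∉ Sat(E[heat ∧ ¬beep U ¬error] ∧ AF AG heat).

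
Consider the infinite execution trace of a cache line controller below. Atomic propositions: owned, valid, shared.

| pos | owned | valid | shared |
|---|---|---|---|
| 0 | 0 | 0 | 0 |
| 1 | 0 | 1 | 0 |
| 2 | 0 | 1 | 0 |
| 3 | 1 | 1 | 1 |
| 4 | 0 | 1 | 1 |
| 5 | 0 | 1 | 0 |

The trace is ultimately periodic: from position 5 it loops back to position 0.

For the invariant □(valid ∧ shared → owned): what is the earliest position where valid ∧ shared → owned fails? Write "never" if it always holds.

4

Check valid ∧ shared → owned at each position in order: 0 ✓, 1 ✓, 2 ✓, 3 ✓.
At position 4 the labels are {shared, valid}, so valid ∧ shared → owned is false there. This is the first violation.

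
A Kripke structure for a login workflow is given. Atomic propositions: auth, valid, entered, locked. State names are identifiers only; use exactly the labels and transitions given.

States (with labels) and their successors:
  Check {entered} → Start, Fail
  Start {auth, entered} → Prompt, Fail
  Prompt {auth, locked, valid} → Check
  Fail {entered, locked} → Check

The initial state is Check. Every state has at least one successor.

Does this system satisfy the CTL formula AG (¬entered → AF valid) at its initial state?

Satisfied

States satisfying ¬entered → AF valid: {Check, Start, Prompt, Fail}.
States satisfying AG (¬entered → AF valid): {Check, Start, Prompt, Fail}.
Every state reachable from Check satisfies ¬entered → AF valid.
Check ∈ Sat(AG (¬entered → AF valid)).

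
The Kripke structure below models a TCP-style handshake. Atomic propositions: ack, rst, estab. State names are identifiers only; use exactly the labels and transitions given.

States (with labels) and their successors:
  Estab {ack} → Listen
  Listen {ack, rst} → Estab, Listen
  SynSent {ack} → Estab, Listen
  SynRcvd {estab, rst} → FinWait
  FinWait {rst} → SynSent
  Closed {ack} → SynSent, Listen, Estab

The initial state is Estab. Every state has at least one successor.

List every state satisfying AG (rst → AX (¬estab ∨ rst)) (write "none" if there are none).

{Estab, Listen, SynSent, SynRcvd, FinWait, Closed}

States satisfying rst → AX (¬estab ∨ rst): {Estab, Listen, SynSent, SynRcvd, FinWait, Closed}.
States satisfying AG (rst → AX (¬estab ∨ rst)): {Estab, Listen, SynSent, SynRcvd, FinWait, Closed}.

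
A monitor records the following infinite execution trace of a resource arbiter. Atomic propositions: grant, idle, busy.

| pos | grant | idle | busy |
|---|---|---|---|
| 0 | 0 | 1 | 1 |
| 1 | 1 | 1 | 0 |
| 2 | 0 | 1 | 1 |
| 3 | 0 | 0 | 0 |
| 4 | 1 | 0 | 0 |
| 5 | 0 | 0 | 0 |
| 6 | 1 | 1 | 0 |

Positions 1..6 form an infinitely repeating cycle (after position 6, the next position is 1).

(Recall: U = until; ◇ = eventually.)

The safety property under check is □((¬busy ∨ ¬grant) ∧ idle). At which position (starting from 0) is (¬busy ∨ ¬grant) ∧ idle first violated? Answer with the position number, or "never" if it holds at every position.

3

Check (¬busy ∨ ¬grant) ∧ idle at each position in order: 0 ✓, 1 ✓, 2 ✓.
At position 3 the labels are {}, so (¬busy ∨ ¬grant) ∧ idle is false there. This is the first violation.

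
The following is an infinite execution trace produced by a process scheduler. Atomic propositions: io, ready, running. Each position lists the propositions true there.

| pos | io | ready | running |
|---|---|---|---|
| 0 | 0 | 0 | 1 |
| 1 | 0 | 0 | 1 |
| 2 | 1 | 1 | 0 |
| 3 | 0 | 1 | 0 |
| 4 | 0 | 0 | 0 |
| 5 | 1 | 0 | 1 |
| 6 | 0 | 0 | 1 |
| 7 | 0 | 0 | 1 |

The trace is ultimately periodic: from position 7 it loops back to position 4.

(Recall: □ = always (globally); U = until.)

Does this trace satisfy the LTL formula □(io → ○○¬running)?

Does not hold

io → ○○¬running must hold at every position from 0 onward. It fails at position 5, so □(io → ○○¬running) is false.
Positions where io holds: 2, 5.
Check ○○¬running at each: 2→ok, 5→fails.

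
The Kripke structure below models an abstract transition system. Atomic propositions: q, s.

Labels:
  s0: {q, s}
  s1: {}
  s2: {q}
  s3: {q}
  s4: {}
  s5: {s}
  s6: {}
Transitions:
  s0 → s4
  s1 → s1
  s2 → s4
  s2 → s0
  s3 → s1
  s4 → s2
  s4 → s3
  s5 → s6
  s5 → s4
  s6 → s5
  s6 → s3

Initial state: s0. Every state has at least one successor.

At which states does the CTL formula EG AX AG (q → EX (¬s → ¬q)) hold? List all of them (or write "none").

States satisfying AX AG (q → EX (¬s → ¬q)): {s0, s1, s2, s3, s4, s5, s6}.
States satisfying EG AX AG (q → EX (¬s → ¬q)): {s0, s1, s2, s3, s4, s5, s6}.

{s0, s1, s2, s3, s4, s5, s6}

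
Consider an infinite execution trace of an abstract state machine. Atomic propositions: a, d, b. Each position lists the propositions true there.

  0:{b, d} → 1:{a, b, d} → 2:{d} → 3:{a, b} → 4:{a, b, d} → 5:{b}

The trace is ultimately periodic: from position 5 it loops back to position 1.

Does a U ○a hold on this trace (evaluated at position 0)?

Yes

Walking from position 0: ○a first holds at position 0, and a holds at every earlier position along the way, so a U ○a holds.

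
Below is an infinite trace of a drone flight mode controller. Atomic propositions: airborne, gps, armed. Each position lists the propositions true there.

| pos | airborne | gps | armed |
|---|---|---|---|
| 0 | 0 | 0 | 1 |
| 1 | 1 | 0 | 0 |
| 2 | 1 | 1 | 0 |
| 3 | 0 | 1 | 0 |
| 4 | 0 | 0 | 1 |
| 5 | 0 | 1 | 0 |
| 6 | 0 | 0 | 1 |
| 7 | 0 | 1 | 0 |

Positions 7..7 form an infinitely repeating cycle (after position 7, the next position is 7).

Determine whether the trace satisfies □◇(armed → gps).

◇(armed → gps) holds at every position 0..7, and those are all positions ever visited, so □◇(armed → gps) holds.

Holds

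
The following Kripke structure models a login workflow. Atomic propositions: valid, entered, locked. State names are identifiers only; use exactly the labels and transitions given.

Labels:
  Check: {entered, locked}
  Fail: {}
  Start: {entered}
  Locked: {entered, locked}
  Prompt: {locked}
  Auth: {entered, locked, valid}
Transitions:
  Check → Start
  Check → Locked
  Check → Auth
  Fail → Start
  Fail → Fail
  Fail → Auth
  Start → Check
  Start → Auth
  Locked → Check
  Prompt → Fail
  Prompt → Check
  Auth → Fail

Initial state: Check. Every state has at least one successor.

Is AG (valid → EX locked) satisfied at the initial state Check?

Does not hold

States satisfying valid → EX locked: {Check, Fail, Start, Locked, Prompt}.
States satisfying AG (valid → EX locked): ∅.
Auth is reachable from Check and violates valid → EX locked, so AG fails at Check.
Check ∉ Sat(AG (valid → EX locked)).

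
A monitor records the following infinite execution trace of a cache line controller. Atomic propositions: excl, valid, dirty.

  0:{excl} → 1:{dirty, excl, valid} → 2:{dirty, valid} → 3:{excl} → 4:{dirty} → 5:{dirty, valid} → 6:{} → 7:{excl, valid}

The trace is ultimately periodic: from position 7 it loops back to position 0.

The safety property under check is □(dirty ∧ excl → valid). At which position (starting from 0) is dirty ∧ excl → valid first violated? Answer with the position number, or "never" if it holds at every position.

dirty ∧ excl → valid holds at every position 0..7, and those are all the positions the trace ever visits, so the invariant □(dirty ∧ excl → valid) is never violated.

never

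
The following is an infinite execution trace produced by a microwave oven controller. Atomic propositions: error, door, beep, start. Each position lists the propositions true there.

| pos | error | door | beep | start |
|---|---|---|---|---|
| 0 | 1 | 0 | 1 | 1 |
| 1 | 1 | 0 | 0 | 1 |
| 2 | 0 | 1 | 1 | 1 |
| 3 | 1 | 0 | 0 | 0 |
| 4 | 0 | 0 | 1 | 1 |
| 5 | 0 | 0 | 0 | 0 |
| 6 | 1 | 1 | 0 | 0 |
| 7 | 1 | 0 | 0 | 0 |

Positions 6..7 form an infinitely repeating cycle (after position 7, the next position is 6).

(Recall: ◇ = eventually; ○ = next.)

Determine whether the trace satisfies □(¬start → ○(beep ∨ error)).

Yes

¬start → ○(beep ∨ error) holds at every position 0..7, and those are all positions ever visited, so □(¬start → ○(beep ∨ error)) holds.
Positions where ¬start holds: 3, 5, 6, 7.
Check ○(beep ∨ error) at each: 3→ok, 5→ok, 6→ok, 7→ok.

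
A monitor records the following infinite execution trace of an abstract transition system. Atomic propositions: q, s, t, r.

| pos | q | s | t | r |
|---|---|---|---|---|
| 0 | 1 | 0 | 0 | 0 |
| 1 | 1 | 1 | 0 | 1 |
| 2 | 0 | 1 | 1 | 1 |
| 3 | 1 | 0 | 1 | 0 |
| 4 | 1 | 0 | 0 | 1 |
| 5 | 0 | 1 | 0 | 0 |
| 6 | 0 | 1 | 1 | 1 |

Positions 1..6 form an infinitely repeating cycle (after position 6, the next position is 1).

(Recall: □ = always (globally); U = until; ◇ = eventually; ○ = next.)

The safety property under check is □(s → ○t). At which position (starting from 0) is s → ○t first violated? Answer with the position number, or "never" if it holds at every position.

Check s → ○t at each position in order: 0 ✓, 1 ✓, 2 ✓, 3 ✓, 4 ✓, 5 ✓.
At position 6 the labels are {r, s, t} and the next position 1 has {q, r, s}, so s → ○t is false there. This is the first violation.

6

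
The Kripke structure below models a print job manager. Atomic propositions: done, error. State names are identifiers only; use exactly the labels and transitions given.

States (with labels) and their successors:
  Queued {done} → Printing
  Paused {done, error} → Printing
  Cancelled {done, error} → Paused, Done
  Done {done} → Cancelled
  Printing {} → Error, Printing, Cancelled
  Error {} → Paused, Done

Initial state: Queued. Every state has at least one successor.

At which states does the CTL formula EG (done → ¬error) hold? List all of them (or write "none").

{Queued, Printing}

States satisfying done → ¬error: {Queued, Done, Printing, Error}.
States satisfying EG (done → ¬error): {Queued, Printing}.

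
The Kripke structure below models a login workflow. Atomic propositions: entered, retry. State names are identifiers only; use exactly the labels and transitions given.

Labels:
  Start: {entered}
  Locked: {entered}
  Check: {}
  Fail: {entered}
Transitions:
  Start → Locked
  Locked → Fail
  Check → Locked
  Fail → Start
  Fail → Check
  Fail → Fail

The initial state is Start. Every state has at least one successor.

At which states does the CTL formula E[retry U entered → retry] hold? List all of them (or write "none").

{Check}

States satisfying retry: ∅.
States satisfying entered → retry: {Check}.
States satisfying E[retry U entered → retry]: {Check}.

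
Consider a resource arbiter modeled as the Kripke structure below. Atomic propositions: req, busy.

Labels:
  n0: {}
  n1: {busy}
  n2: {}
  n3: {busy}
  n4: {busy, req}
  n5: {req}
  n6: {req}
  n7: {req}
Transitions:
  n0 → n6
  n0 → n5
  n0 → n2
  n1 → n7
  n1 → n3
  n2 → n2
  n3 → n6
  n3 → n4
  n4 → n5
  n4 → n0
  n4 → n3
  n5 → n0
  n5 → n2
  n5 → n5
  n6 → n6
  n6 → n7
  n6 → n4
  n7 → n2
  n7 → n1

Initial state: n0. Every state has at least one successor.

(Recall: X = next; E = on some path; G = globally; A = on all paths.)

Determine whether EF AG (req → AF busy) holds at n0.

States satisfying AG (req → AF busy): {n2}.
States satisfying EF AG (req → AF busy): {n0, n1, n2, n3, n4, n5, n6, n7}.
Some path from n0 reaches a state where AG (req → AF busy) holds.
n0 ∈ Sat(EF AG (req → AF busy)).

Holds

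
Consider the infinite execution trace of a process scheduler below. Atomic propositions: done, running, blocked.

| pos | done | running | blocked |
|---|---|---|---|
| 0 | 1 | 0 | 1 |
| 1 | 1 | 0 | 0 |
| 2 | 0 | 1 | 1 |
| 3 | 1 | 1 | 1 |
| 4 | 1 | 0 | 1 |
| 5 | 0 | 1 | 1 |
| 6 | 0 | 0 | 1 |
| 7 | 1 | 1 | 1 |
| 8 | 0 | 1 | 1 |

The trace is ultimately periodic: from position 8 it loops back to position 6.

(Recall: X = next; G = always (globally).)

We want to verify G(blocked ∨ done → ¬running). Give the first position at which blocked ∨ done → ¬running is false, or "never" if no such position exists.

2

Check blocked ∨ done → ¬running at each position in order: 0 ✓, 1 ✓.
At position 2 the labels are {blocked, running}, so blocked ∨ done → ¬running is false there. This is the first violation.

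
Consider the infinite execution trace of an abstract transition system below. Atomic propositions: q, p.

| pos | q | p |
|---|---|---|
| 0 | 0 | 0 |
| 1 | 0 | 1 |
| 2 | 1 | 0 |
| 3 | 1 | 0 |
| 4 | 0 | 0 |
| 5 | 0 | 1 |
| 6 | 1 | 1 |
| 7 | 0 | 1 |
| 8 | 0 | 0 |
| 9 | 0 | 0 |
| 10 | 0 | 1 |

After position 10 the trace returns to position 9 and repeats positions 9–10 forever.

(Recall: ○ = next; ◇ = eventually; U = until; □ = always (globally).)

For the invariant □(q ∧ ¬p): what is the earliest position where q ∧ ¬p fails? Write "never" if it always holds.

0

At position 0 the labels are {}, so q ∧ ¬p is false there. This is the first violation.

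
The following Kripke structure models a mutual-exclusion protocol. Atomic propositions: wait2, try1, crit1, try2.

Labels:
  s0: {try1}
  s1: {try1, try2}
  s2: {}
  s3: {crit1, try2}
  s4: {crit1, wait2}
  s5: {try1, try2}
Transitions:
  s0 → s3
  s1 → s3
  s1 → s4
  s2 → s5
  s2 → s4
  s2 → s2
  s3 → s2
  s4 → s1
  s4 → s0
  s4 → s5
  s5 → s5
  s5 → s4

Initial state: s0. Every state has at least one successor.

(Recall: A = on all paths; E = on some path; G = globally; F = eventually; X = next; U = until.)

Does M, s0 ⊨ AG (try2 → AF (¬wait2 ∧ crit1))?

States satisfying try2 → AF (¬wait2 ∧ crit1): {s0, s2, s3, s4}.
States satisfying AG (try2 → AF (¬wait2 ∧ crit1)): ∅.
s1 is reachable from s0 and violates try2 → AF (¬wait2 ∧ crit1), so AG fails at s0.
s0 ∉ Sat(AG (try2 → AF (¬wait2 ∧ crit1))).

Violated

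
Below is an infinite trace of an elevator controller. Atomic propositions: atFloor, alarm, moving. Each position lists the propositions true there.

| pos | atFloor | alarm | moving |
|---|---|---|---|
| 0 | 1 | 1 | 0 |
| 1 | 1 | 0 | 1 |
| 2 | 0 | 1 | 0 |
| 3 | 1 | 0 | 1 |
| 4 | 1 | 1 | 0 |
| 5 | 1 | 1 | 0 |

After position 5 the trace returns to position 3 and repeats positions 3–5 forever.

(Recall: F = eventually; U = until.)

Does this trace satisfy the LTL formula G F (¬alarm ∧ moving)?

F (¬alarm ∧ moving) holds at every position 0..5, and those are all positions ever visited, so G F (¬alarm ∧ moving) holds.

Satisfied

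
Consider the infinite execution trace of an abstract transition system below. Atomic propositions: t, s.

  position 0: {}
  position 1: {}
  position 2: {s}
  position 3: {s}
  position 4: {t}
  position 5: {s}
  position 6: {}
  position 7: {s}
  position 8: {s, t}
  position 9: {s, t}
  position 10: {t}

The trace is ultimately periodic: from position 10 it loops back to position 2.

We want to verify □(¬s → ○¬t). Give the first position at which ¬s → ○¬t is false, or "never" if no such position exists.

¬s → ○¬t holds at every position 0..10, and those are all the positions the trace ever visits, so the invariant □(¬s → ○¬t) is never violated.

never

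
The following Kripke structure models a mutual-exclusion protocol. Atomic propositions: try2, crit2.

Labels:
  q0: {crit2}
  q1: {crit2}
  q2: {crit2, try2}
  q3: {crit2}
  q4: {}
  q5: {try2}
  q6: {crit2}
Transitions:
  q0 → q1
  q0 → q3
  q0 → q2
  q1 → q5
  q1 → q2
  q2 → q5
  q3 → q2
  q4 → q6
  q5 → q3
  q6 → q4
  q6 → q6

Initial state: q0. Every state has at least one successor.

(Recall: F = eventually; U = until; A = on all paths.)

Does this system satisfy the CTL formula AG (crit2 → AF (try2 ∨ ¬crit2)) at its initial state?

States satisfying crit2 → AF (try2 ∨ ¬crit2): {q0, q1, q2, q3, q4, q5}.
States satisfying AG (crit2 → AF (try2 ∨ ¬crit2)): {q0, q1, q2, q3, q5}.
Every state reachable from q0 satisfies crit2 → AF (try2 ∨ ¬crit2).
q0 ∈ Sat(AG (crit2 → AF (try2 ∨ ¬crit2))).

Satisfied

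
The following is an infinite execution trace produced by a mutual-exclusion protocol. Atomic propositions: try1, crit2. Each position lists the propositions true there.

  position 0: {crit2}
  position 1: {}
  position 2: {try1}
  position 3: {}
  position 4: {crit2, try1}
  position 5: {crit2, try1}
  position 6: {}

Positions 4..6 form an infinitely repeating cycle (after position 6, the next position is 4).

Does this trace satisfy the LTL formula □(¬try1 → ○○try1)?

¬try1 → ○○try1 must hold at every position from 0 onward. It fails at position 1, so □(¬try1 → ○○try1) is false.
Positions where ¬try1 holds: 0, 1, 3, 6.
Check ○○try1 at each: 0→ok, 1→fails, 3→ok, 6→ok.

No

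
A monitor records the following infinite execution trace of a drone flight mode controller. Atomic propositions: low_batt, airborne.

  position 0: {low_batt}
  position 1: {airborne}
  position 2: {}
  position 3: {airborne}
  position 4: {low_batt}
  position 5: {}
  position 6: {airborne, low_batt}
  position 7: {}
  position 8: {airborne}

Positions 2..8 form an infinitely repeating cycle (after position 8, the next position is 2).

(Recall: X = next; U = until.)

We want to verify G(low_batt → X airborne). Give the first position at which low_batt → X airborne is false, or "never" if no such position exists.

Check low_batt → X airborne at each position in order: 0 ✓, 1 ✓, 2 ✓, 3 ✓.
At position 4 the labels are {low_batt} and the next position 5 has {}, so low_batt → X airborne is false there. This is the first violation.

4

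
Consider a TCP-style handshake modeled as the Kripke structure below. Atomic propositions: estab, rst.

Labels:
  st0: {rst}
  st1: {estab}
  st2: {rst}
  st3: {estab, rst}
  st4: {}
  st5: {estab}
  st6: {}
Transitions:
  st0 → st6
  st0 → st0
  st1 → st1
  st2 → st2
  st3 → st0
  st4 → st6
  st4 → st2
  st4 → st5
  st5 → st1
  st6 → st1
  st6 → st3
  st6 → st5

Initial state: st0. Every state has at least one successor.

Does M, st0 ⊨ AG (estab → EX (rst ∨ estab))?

Yes

States satisfying estab → EX (rst ∨ estab): {st0, st1, st2, st3, st4, st5, st6}.
States satisfying AG (estab → EX (rst ∨ estab)): {st0, st1, st2, st3, st4, st5, st6}.
Every state reachable from st0 satisfies estab → EX (rst ∨ estab).
st0 ∈ Sat(AG (estab → EX (rst ∨ estab))).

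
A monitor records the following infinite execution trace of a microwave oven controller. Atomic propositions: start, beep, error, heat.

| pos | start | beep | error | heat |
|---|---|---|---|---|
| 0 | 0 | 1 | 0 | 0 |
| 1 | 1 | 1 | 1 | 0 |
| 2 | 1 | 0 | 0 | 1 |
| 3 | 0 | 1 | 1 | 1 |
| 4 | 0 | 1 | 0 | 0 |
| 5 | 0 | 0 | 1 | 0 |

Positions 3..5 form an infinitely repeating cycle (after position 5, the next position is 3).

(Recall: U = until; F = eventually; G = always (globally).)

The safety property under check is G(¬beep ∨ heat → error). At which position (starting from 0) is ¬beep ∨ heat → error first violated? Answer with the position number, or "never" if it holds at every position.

2

Check ¬beep ∨ heat → error at each position in order: 0 ✓, 1 ✓.
At position 2 the labels are {heat, start}, so ¬beep ∨ heat → error is false there. This is the first violation.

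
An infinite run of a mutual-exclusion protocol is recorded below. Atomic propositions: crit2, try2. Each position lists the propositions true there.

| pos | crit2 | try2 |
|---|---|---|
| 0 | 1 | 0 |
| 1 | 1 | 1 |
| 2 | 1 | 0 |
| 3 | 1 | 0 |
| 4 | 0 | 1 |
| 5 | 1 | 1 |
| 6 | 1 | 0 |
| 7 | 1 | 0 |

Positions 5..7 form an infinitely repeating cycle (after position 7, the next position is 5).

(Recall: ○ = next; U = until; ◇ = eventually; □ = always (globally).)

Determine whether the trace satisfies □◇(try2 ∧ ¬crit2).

◇(try2 ∧ ¬crit2) must hold at every position from 0 onward. It fails at position 5, so □◇(try2 ∧ ¬crit2) is false.

Violated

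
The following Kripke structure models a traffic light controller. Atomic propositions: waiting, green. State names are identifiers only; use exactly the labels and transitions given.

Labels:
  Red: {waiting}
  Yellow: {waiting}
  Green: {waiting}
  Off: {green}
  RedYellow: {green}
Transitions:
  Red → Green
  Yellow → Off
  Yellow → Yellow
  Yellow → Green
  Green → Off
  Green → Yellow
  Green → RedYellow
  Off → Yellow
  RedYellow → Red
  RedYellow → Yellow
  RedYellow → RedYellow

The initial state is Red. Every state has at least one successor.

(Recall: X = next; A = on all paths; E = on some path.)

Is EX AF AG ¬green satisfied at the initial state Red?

States satisfying AF AG ¬green: ∅.
States satisfying EX AF AG ¬green: ∅.
No suitable path/successor from Red witnesses the formula.
Red ∉ Sat(EX AF AG ¬green).

Violated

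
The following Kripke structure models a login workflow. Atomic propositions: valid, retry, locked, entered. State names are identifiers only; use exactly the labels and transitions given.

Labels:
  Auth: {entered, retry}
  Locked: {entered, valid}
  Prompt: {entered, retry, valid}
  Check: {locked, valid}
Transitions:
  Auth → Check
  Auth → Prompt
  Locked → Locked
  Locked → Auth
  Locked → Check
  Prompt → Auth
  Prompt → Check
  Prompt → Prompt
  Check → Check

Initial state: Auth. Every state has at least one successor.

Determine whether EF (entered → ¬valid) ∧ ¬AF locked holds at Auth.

States satisfying entered → ¬valid: {Auth, Check}.
States satisfying EF (entered → ¬valid): {Auth, Locked, Prompt, Check}.
States satisfying locked: {Check}.
States satisfying AF locked: {Check}.
States satisfying ¬AF locked: {Auth, Locked, Prompt}.
States satisfying EF (entered → ¬valid) ∧ ¬AF locked: {Auth, Locked, Prompt}.
Auth ∈ Sat(EF (entered → ¬valid) ∧ ¬AF locked).

Satisfied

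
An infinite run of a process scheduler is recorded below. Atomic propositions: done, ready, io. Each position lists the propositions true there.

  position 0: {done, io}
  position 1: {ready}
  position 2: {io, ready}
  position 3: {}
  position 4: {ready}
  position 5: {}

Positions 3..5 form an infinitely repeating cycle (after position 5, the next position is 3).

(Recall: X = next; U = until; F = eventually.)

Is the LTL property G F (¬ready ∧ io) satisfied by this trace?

No

F (¬ready ∧ io) must hold at every position from 0 onward. It fails at position 1, so G F (¬ready ∧ io) is false.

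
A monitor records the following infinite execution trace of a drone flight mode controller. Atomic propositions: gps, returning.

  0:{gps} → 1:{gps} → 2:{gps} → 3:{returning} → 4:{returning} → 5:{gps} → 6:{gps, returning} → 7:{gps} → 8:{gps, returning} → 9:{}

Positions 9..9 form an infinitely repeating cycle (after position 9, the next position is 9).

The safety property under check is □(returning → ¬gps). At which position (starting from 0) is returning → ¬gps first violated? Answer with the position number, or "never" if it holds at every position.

6

Check returning → ¬gps at each position in order: 0 ✓, 1 ✓, 2 ✓, 3 ✓, 4 ✓, 5 ✓.
At position 6 the labels are {gps, returning}, so returning → ¬gps is false there. This is the first violation.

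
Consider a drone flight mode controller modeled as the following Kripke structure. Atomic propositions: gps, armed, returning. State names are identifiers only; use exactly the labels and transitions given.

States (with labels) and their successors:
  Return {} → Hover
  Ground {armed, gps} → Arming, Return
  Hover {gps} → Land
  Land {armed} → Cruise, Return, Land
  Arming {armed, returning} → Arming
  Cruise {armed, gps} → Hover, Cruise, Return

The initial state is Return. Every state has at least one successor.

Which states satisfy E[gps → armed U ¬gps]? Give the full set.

{Return, Ground, Land, Arming, Cruise}

States satisfying gps → armed: {Return, Ground, Land, Arming, Cruise}.
States satisfying ¬gps: {Return, Land, Arming}.
States satisfying E[gps → armed U ¬gps]: {Return, Ground, Land, Arming, Cruise}.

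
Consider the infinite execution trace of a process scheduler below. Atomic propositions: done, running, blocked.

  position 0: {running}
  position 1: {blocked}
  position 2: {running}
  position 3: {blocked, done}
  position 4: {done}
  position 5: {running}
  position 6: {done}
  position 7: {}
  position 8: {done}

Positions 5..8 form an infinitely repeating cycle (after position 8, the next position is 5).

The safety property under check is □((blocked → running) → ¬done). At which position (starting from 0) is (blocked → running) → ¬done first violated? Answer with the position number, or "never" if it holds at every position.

Check (blocked → running) → ¬done at each position in order: 0 ✓, 1 ✓, 2 ✓, 3 ✓.
At position 4 the labels are {done}, so (blocked → running) → ¬done is false there. This is the first violation.

4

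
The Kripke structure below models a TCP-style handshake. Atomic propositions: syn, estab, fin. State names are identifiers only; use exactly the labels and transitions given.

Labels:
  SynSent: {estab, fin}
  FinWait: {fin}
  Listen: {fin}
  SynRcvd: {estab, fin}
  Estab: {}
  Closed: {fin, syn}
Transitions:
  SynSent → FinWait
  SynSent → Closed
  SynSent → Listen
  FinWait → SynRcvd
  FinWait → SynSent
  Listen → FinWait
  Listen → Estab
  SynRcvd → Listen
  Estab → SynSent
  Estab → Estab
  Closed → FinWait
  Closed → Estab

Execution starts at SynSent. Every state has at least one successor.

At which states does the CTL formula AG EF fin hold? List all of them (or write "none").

States satisfying EF fin: {SynSent, FinWait, Listen, SynRcvd, Estab, Closed}.
States satisfying AG EF fin: {SynSent, FinWait, Listen, SynRcvd, Estab, Closed}.

{SynSent, FinWait, Listen, SynRcvd, Estab, Closed}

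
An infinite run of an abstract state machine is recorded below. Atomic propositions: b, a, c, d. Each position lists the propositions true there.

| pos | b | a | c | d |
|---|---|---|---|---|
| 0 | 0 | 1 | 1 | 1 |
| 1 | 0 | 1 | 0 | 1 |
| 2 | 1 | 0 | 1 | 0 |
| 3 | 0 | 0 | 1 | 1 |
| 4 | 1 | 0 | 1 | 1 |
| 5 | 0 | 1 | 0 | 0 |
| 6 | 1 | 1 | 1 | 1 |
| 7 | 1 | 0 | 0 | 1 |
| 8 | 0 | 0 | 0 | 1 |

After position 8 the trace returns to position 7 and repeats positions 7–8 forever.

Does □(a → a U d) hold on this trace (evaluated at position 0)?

Yes

a → a U d holds at every position 0..8, and those are all positions ever visited, so □(a → a U d) holds.
Positions where a holds: 0, 1, 5, 6.
Check a U d at each: 0→ok, 1→ok, 5→ok, 6→ok.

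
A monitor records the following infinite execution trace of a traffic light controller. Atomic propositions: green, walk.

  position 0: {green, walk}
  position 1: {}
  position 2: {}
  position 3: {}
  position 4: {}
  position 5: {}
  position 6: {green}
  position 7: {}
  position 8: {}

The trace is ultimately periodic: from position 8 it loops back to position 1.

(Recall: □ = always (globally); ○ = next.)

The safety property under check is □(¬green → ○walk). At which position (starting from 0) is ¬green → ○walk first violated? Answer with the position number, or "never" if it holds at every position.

1

Check ¬green → ○walk at each position in order: 0 ✓.
At position 1 the labels are {} and the next position 2 has {}, so ¬green → ○walk is false there. This is the first violation.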